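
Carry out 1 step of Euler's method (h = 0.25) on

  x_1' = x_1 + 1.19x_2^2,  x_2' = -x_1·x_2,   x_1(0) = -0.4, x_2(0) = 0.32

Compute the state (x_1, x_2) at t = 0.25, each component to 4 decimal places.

-0.4695, 0.3520

Euler on (x_1,x_2): x_1_{n+1} = x_1_n + h·x_1', x_2_{n+1} = x_2_n + h·x_2'.
0.000000: (-0.400000, 0.320000); f=(-0.278144, 0.128000) → (-0.469536, 0.352000)
(x_1(0.25), x_2(0.25)) ≈ (-0.4695, 0.3520)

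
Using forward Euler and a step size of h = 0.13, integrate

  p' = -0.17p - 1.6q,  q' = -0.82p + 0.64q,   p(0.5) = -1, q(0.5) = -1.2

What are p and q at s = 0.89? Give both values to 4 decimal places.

-0.2011, -1.2665

Euler on (p,q): p_{n+1} = p_n + h·p', q_{n+1} = q_n + h·q'.
0.500000: (-1.000000, -1.200000); f=(2.090000, 0.052000) → (-0.728300, -1.193240)
0.630000: (-0.728300, -1.193240); f=(2.032995, -0.166468) → (-0.464011, -1.214881)
0.760000: (-0.464011, -1.214881); f=(2.022691, -0.397035) → (-0.201061, -1.266495)
(p(0.89), q(0.89)) ≈ (-0.2011, -1.2665)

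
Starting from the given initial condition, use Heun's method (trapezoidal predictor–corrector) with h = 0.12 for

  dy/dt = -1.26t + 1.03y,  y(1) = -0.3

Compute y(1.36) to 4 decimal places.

Heun: k1 = f(t_n, y_n); k2 = f(t_n + h, y_n + h·k1); y_{n+1} = y_n + (h/2)·(k1 + k2).
t=1.000000, y=-0.300000:
  k1 = f(1.000000, -0.300000) = -1.569000
  k2 = f(1.120000, -0.488280) = -1.914128
  y ← -0.300000 + (0.12/2)·(-1.569000 + (-1.914128)) = -0.508988
t=1.120000, y=-0.508988:
  k1 = f(1.120000, -0.508988) = -1.935457
  k2 = f(1.240000, -0.741243) = -2.325880
  y ← -0.508988 + (0.12/2)·(-1.935457 + (-2.325880)) = -0.764668
t=1.240000, y=-0.764668:
  k1 = f(1.240000, -0.764668) = -2.350008
  k2 = f(1.360000, -1.046669) = -2.791669
  y ← -0.764668 + (0.12/2)·(-2.350008 + (-2.791669)) = -1.073169
y(1.36) ≈ -1.0732

-1.0732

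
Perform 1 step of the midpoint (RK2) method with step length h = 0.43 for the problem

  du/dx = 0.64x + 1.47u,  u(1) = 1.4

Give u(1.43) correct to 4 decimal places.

Midpoint: k1 = f(x_n, u_n); k2 = f(x_n + h/2, u_n + (h/2)·k1); u_{n+1} = u_n + h·k2.
x=1.000000, u=1.400000:
  k1 = f(1.000000, 1.400000) = 2.698000
  k2 = f(1.215000, 1.980070) = 3.688303
  u ← 1.400000 + 0.43·3.688303 = 2.985970
u(1.43) ≈ 2.9860

2.9860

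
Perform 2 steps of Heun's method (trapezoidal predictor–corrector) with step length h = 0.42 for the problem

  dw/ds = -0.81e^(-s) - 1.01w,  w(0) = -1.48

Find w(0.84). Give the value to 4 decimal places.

-0.9334

Heun: k1 = f(s_n, w_n); k2 = f(s_n + h, w_n + h·k1); w_{n+1} = w_n + (h/2)·(k1 + k2).
s=0.000000, w=-1.480000:
  k1 = f(0.000000, -1.480000) = 0.684800
  k2 = f(0.420000, -1.192384) = 0.672100
  w ← -1.480000 + (0.42/2)·(0.684800 + 0.672100) = -1.195051
s=0.420000, w=-1.195051:
  k1 = f(0.420000, -1.195051) = 0.674794
  k2 = f(0.840000, -0.911638) = 0.571069
  w ← -1.195051 + (0.42/2)·(0.674794 + 0.571069) = -0.933420
w(0.84) ≈ -0.9334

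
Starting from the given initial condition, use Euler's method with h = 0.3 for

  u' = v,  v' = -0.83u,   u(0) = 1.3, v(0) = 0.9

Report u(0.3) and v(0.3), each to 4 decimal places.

1.5700, 0.5763

Euler on (u,v): u_{n+1} = u_n + h·u', v_{n+1} = v_n + h·v'.
0.000000: (1.300000, 0.900000); f=(0.900000, -1.079000) → (1.570000, 0.576300)
(u(0.3), v(0.3)) ≈ (1.5700, 0.5763)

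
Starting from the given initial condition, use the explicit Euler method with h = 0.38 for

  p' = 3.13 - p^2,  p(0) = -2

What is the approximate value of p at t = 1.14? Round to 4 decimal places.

-5.9198

Euler: p_{n+1} = p_n + h·f(t_n, p_n).
t=0.000000, p=-2.000000: f=-0.870000 → p ← -2.000000 + 0.38·(-0.870000) = -2.330600
t=0.380000, p=-2.330600: f=-2.301696 → p ← -2.330600 + 0.38·(-2.301696) = -3.205245
t=0.760000, p=-3.205245: f=-7.143593 → p ← -3.205245 + 0.38·(-7.143593) = -5.919810
p(1.14) ≈ -5.9198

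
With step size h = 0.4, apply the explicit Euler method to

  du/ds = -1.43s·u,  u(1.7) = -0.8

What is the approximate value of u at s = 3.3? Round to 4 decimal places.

Euler: u_{n+1} = u_n + h·f(s_n, u_n).
s=1.700000, u=-0.800000: f=1.944800 → u ← -0.800000 + 0.4·1.944800 = -0.022080
s=2.100000, u=-0.022080: f=0.066306 → u ← -0.022080 + 0.4·0.066306 = 0.004442
s=2.500000, u=0.004442: f=-0.015882 → u ← 0.004442 + 0.4·(-0.015882) = -0.001910
s=2.900000, u=-0.001910: f=0.007922 → u ← -0.001910 + 0.4·0.007922 = 0.001258
u(3.3) ≈ 0.0013

0.0013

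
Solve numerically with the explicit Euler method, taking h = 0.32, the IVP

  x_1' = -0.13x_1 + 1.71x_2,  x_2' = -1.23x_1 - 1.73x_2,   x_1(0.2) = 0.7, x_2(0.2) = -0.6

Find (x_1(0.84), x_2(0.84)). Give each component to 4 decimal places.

0.0310, -0.3774

Euler on (x_1,x_2): x_1_{n+1} = x_1_n + h·x_1', x_2_{n+1} = x_2_n + h·x_2'.
0.200000: (0.700000, -0.600000); f=(-1.117000, 0.177000) → (0.342560, -0.543360)
0.520000: (0.342560, -0.543360); f=(-0.973678, 0.518664) → (0.030983, -0.377388)
(x_1(0.84), x_2(0.84)) ≈ (0.0310, -0.3774)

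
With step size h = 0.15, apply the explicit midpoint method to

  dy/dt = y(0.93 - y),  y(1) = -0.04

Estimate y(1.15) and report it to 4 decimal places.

Midpoint: k1 = f(t_n, y_n); k2 = f(t_n + h/2, y_n + (h/2)·k1); y_{n+1} = y_n + h·k2.
t=1.000000, y=-0.040000:
  k1 = f(1.000000, -0.040000) = -0.038800
  k2 = f(1.075000, -0.042910) = -0.041748
  y ← -0.040000 + 0.15·(-0.041748) = -0.046262
y(1.15) ≈ -0.0463

-0.0463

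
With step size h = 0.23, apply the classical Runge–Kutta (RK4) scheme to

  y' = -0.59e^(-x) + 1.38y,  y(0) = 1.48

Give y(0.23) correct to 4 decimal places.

RK4: k1 = f(x_n, y_n); k2 = f(x_n + h/2, y_n + (h/2)·k1); k3 = f(x_n + h/2, y_n + (h/2)·k2); k4 = f(x_n + h, y_n + h·k3); y_{n+1} = y_n + (h/6)·(k1 + 2k2 + 2k3 + k4).
x=0.000000, y=1.480000:
  k1 = f(0.000000, 1.480000) = 1.452400
  k2 = f(0.115000, 1.647026) = 1.746990
  k3 = f(0.115000, 1.680904) = 1.793741
  k4 = f(0.230000, 1.892560) = 2.142959
  y ← 1.480000 + (0.23/6)·(k1 + 2k2 + 2k3 + k4) = 1.889278
y(0.23) ≈ 1.8893

1.8893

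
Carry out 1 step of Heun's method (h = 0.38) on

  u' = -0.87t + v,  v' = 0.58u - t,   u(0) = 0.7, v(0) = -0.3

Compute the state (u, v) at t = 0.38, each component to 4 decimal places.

0.5525, -0.2305

Heun on (u,v): k1 = f(t_n, state_n); k2 = f(t_n + h, state_n + h·k1); state_{n+1} = state_n + (h/2)·(k1 + k2).
0.000000: (0.700000, -0.300000)
  k1 = (-0.300000, 0.406000)
  predictor → (0.586000, -0.145720)
  k2 = (-0.476320, -0.040120)
  → (0.552499, -0.230483)
(u(0.38), v(0.38)) ≈ (0.5525, -0.2305)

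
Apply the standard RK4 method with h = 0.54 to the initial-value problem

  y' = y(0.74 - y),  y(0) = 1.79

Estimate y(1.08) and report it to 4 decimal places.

1.0047

RK4: k1 = f(s_n, y_n); k2 = f(s_n + h/2, y_n + (h/2)·k1); k3 = f(s_n + h/2, y_n + (h/2)·k2); k4 = f(s_n + h, y_n + h·k3); y_{n+1} = y_n + (h/6)·(k1 + 2k2 + 2k3 + k4).
s=0.000000, y=1.790000:
  k1 = f(0.000000, 1.790000) = -1.879500
  k2 = f(0.270000, 1.282535) = -0.695820
  k3 = f(0.270000, 1.602129) = -1.381241
  k4 = f(0.540000, 1.044130) = -0.317551
  y ← 1.790000 + (0.54/6)·(k1 + 2k2 + 2k3 + k4) = 1.218394
s=0.540000, y=1.218394:
  k1 = f(0.540000, 1.218394) = -0.582873
  k2 = f(0.810000, 1.061019) = -0.340607
  k3 = f(0.810000, 1.126431) = -0.435287
  k4 = f(1.080000, 0.983339) = -0.239285
  y ← 1.218394 + (0.54/6)·(k1 + 2k2 + 2k3 + k4) = 1.004739
y(1.08) ≈ 1.0047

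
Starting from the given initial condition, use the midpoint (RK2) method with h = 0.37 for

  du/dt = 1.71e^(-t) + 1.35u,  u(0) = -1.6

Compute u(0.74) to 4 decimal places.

Midpoint: k1 = f(t_n, u_n); k2 = f(t_n + h/2, u_n + (h/2)·k1); u_{n+1} = u_n + h·k2.
t=0.000000, u=-1.600000:
  k1 = f(0.000000, -1.600000) = -0.450000
  k2 = f(0.185000, -1.683250) = -0.851199
  u ← -1.600000 + 0.37·(-0.851199) = -1.914944
t=0.370000, u=-1.914944:
  k1 = f(0.370000, -1.914944) = -1.404018
  k2 = f(0.555000, -2.174687) = -1.954164
  u ← -1.914944 + 0.37·(-1.954164) = -2.637984
u(0.74) ≈ -2.6380

-2.6380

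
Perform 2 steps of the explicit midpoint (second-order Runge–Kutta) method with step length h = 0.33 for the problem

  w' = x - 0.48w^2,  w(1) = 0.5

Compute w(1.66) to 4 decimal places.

1.1582

Midpoint: k1 = f(x_n, w_n); k2 = f(x_n + h/2, w_n + (h/2)·k1); w_{n+1} = w_n + h·k2.
x=1.000000, w=0.500000:
  k1 = f(1.000000, 0.500000) = 0.880000
  k2 = f(1.165000, 0.645200) = 0.965184
  w ← 0.500000 + 0.33·0.965184 = 0.818511
x=1.330000, w=0.818511:
  k1 = f(1.330000, 0.818511) = 1.008419
  k2 = f(1.495000, 0.984900) = 1.029387
  w ← 0.818511 + 0.33·1.029387 = 1.158208
w(1.66) ≈ 1.1582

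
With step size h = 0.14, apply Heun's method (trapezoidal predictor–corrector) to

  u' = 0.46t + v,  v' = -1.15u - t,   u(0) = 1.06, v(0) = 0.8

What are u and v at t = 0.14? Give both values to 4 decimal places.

Heun on (u,v): k1 = f(t_n, state_n); k2 = f(t_n + h, state_n + h·k1); state_{n+1} = state_n + (h/2)·(k1 + k2).
0.000000: (1.060000, 0.800000)
  k1 = (0.800000, -1.219000)
  predictor → (1.172000, 0.629340)
  k2 = (0.693740, -1.487800)
  → (1.164562, 0.610524)
(u(0.14), v(0.14)) ≈ (1.1646, 0.6105)

1.1646, 0.6105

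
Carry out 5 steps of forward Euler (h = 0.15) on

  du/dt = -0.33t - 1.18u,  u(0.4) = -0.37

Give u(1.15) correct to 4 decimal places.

Euler: u_{n+1} = u_n + h·f(t_n, u_n).
t=0.400000, u=-0.370000: f=0.304600 → u ← -0.370000 + 0.15·0.304600 = -0.324310
t=0.550000, u=-0.324310: f=0.201186 → u ← -0.324310 + 0.15·0.201186 = -0.294132
t=0.700000, u=-0.294132: f=0.116076 → u ← -0.294132 + 0.15·0.116076 = -0.276721
t=0.850000, u=-0.276721: f=0.046030 → u ← -0.276721 + 0.15·0.046030 = -0.269816
t=1.000000, u=-0.269816: f=-0.011617 → u ← -0.269816 + 0.15·(-0.011617) = -0.271559
u(1.15) ≈ -0.2716

-0.2716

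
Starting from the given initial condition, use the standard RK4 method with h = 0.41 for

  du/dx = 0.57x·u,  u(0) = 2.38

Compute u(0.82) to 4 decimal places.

RK4: k1 = f(x_n, u_n); k2 = f(x_n + h/2, u_n + (h/2)·k1); k3 = f(x_n + h/2, u_n + (h/2)·k2); k4 = f(x_n + h, u_n + h·k3); u_{n+1} = u_n + (h/6)·(k1 + 2k2 + 2k3 + k4).
x=0.000000, u=2.380000:
  k1 = f(0.000000, 2.380000) = 0.000000
  k2 = f(0.205000, 2.380000) = 0.278103
  k3 = f(0.205000, 2.437011) = 0.284765
  k4 = f(0.410000, 2.496754) = 0.583491
  u ← 2.380000 + (0.41/6)·(k1 + 2k2 + 2k3 + k4) = 2.496797
x=0.410000, u=2.496797:
  k1 = f(0.410000, 2.496797) = 0.583501
  k2 = f(0.615000, 2.616415) = 0.917184
  k3 = f(0.615000, 2.684820) = 0.941164
  k4 = f(0.820000, 2.882674) = 1.347362
  u ← 2.496797 + (0.41/6)·(k1 + 2k2 + 2k3 + k4) = 2.882714
u(0.82) ≈ 2.8827

2.8827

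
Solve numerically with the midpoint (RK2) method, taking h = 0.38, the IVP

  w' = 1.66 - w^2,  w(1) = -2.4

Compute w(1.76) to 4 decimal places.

-53.2669

Midpoint: k1 = f(s_n, w_n); k2 = f(s_n + h/2, w_n + (h/2)·k1); w_{n+1} = w_n + h·k2.
s=1.000000, w=-2.400000:
  k1 = f(1.000000, -2.400000) = -4.100000
  k2 = f(1.190000, -3.179000) = -8.446041
  w ← -2.400000 + 0.38·(-8.446041) = -5.609496
s=1.380000, w=-5.609496:
  k1 = f(1.380000, -5.609496) = -29.806441
  k2 = f(1.570000, -11.272719) = -125.414201
  w ← -5.609496 + 0.38·(-125.414201) = -53.266892
w(1.76) ≈ -53.2669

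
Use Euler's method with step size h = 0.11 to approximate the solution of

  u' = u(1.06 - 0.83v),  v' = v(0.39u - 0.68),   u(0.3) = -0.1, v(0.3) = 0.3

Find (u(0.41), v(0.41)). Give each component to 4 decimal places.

-0.1089, 0.2763

Euler on (u,v): u_{n+1} = u_n + h·u', v_{n+1} = v_n + h·v'.
0.300000: (-0.100000, 0.300000); f=(-0.081100, -0.215700) → (-0.108921, 0.276273)
(u(0.41), v(0.41)) ≈ (-0.1089, 0.2763)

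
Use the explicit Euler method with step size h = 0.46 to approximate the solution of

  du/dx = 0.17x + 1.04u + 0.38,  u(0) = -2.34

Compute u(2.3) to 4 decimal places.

Euler: u_{n+1} = u_n + h·f(x_n, u_n).
x=0.000000, u=-2.340000: f=-2.053600 → u ← -2.340000 + 0.46·(-2.053600) = -3.284656
x=0.460000, u=-3.284656: f=-2.957842 → u ← -3.284656 + 0.46·(-2.957842) = -4.645263
x=0.920000, u=-4.645263: f=-4.294674 → u ← -4.645263 + 0.46·(-4.294674) = -6.620813
x=1.380000, u=-6.620813: f=-6.271046 → u ← -6.620813 + 0.46·(-6.271046) = -9.505495
x=1.840000, u=-9.505495: f=-9.192914 → u ← -9.505495 + 0.46·(-9.192914) = -13.734235
u(2.3) ≈ -13.7342

-13.7342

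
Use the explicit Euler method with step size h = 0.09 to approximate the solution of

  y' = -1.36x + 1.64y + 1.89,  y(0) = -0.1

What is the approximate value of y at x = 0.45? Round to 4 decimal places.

0.8147

Euler: y_{n+1} = y_n + h·f(x_n, y_n).
x=0.000000, y=-0.100000: f=1.726000 → y ← -0.100000 + 0.09·1.726000 = 0.055340
x=0.090000, y=0.055340: f=1.858358 → y ← 0.055340 + 0.09·1.858358 = 0.222592
x=0.180000, y=0.222592: f=2.010251 → y ← 0.222592 + 0.09·2.010251 = 0.403515
x=0.270000, y=0.403515: f=2.184564 → y ← 0.403515 + 0.09·2.184564 = 0.600126
x=0.360000, y=0.600126: f=2.384606 → y ← 0.600126 + 0.09·2.384606 = 0.814740
y(0.45) ≈ 0.8147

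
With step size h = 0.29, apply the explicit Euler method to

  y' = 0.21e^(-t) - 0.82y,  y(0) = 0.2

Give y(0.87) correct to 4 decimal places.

Euler: y_{n+1} = y_n + h·f(t_n, y_n).
t=0.000000, y=0.200000: f=0.046000 → y ← 0.200000 + 0.29·0.046000 = 0.213340
t=0.290000, y=0.213340: f=-0.017803 → y ← 0.213340 + 0.29·(-0.017803) = 0.208177
t=0.580000, y=0.208177: f=-0.053126 → y ← 0.208177 + 0.29·(-0.053126) = 0.192770
y(0.87) ≈ 0.1928

0.1928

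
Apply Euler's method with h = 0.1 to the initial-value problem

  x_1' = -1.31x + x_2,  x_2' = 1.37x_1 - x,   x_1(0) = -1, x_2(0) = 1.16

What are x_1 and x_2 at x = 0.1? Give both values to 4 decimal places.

-0.8840, 1.0230

Euler on (x_1,x_2): x_1_{n+1} = x_1_n + h·x_1', x_2_{n+1} = x_2_n + h·x_2'.
0.000000: (-1.000000, 1.160000); f=(1.160000, -1.370000) → (-0.884000, 1.023000)
(x_1(0.1), x_2(0.1)) ≈ (-0.8840, 1.0230)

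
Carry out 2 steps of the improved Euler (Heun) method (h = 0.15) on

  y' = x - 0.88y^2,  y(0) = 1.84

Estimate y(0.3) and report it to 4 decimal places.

Heun: k1 = f(x_n, y_n); k2 = f(x_n + h, y_n + h·k1); y_{n+1} = y_n + (h/2)·(k1 + k2).
x=0.000000, y=1.840000:
  k1 = f(0.000000, 1.840000) = -2.979328
  k2 = f(0.150000, 1.393101) = -1.557842
  y ← 1.840000 + (0.15/2)·(-2.979328 + (-1.557842)) = 1.499712
x=0.150000, y=1.499712:
  k1 = f(0.150000, 1.499712) = -1.829240
  k2 = f(0.300000, 1.225326) = -1.021253
  y ← 1.499712 + (0.15/2)·(-1.829240 + (-1.021253)) = 1.285925
y(0.3) ≈ 1.2859

1.2859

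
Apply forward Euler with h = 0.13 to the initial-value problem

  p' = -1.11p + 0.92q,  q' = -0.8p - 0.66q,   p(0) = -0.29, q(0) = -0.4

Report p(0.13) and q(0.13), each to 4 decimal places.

-0.2960, -0.3355

Euler on (p,q): p_{n+1} = p_n + h·p', q_{n+1} = q_n + h·q'.
0.000000: (-0.290000, -0.400000); f=(-0.046100, 0.496000) → (-0.295993, -0.335520)
(p(0.13), q(0.13)) ≈ (-0.2960, -0.3355)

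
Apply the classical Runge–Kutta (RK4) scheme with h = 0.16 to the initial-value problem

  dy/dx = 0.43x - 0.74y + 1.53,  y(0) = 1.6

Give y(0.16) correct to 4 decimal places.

RK4: k1 = f(x_n, y_n); k2 = f(x_n + h/2, y_n + (h/2)·k1); k3 = f(x_n + h/2, y_n + (h/2)·k2); k4 = f(x_n + h, y_n + h·k3); y_{n+1} = y_n + (h/6)·(k1 + 2k2 + 2k3 + k4).
x=0.000000, y=1.600000:
  k1 = f(0.000000, 1.600000) = 0.346000
  k2 = f(0.080000, 1.627680) = 0.359917
  k3 = f(0.080000, 1.628793) = 0.359093
  k4 = f(0.160000, 1.657455) = 0.372283
  y ← 1.600000 + (0.16/6)·(k1 + 2k2 + 2k3 + k4) = 1.657501
y(0.16) ≈ 1.6575

1.6575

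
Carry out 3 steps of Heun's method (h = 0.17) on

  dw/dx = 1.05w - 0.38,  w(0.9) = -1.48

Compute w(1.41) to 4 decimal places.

-2.7768

Heun: k1 = f(x_n, w_n); k2 = f(x_n + h, w_n + h·k1); w_{n+1} = w_n + (h/2)·(k1 + k2).
x=0.900000, w=-1.480000:
  k1 = f(0.900000, -1.480000) = -1.934000
  k2 = f(1.070000, -1.808780) = -2.279219
  w ← -1.480000 + (0.17/2)·(-1.934000 + (-2.279219)) = -1.838124
x=1.070000, w=-1.838124:
  k1 = f(1.070000, -1.838124) = -2.310030
  k2 = f(1.240000, -2.230829) = -2.722370
  w ← -1.838124 + (0.17/2)·(-2.310030 + (-2.722370)) = -2.265878
x=1.240000, w=-2.265878:
  k1 = f(1.240000, -2.265878) = -2.759171
  k2 = f(1.410000, -2.734937) = -3.251684
  w ← -2.265878 + (0.17/2)·(-2.759171 + (-3.251684)) = -2.776800
w(1.41) ≈ -2.7768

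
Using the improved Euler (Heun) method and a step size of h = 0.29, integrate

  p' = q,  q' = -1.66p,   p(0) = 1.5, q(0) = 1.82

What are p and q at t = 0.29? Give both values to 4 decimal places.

Heun on (p,q): k1 = f(t_n, state_n); k2 = f(t_n + h, state_n + h·k1); state_{n+1} = state_n + (h/2)·(k1 + k2).
0.000000: (1.500000, 1.820000)
  k1 = (1.820000, -2.490000)
  predictor → (2.027800, 1.097900)
  k2 = (1.097900, -3.366148)
  → (1.923096, 0.970859)
(p(0.29), q(0.29)) ≈ (1.9231, 0.9709)

1.9231, 0.9709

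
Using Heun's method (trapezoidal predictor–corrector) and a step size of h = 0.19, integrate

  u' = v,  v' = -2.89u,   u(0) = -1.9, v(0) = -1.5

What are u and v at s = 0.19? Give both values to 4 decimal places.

Heun on (u,v): k1 = f(s_n, state_n); k2 = f(s_n + h, state_n + h·k1); state_{n+1} = state_n + (h/2)·(k1 + k2).
0.000000: (-1.900000, -1.500000)
  k1 = (-1.500000, 5.491000)
  predictor → (-2.185000, -0.456710)
  k2 = (-0.456710, 6.314650)
  → (-2.085887, -0.378463)
(u(0.19), v(0.19)) ≈ (-2.0859, -0.3785)

-2.0859, -0.3785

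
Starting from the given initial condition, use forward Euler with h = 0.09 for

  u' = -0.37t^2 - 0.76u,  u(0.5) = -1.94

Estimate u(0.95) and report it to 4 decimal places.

Euler: u_{n+1} = u_n + h·f(t_n, u_n).
t=0.500000, u=-1.940000: f=1.381900 → u ← -1.940000 + 0.09·1.381900 = -1.815629
t=0.590000, u=-1.815629: f=1.251081 → u ← -1.815629 + 0.09·1.251081 = -1.703032
t=0.680000, u=-1.703032: f=1.123216 → u ← -1.703032 + 0.09·1.123216 = -1.601942
t=0.770000, u=-1.601942: f=0.998103 → u ← -1.601942 + 0.09·0.998103 = -1.512113
t=0.860000, u=-1.512113: f=0.875554 → u ← -1.512113 + 0.09·0.875554 = -1.433313
u(0.95) ≈ -1.4333

-1.4333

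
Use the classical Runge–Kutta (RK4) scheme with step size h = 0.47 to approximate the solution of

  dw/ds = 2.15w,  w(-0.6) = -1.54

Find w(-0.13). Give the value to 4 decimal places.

-4.2142

RK4: k1 = f(s_n, w_n); k2 = f(s_n + h/2, w_n + (h/2)·k1); k3 = f(s_n + h/2, w_n + (h/2)·k2); k4 = f(s_n + h, w_n + h·k3); w_{n+1} = w_n + (h/6)·(k1 + 2k2 + 2k3 + k4).
s=-0.600000, w=-1.540000:
  k1 = f(-0.600000, -1.540000) = -3.311000
  k2 = f(-0.365000, -2.318085) = -4.983883
  k3 = f(-0.365000, -2.711212) = -5.829107
  k4 = f(-0.130000, -4.279680) = -9.201312
  w ← -1.540000 + (0.47/6)·(k1 + 2k2 + 2k3 + k4) = -4.214166
w(-0.13) ≈ -4.2142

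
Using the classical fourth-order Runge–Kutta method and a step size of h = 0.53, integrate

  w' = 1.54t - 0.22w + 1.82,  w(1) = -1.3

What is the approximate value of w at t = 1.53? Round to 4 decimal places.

RK4: k1 = f(t_n, w_n); k2 = f(t_n + h/2, w_n + (h/2)·k1); k3 = f(t_n + h/2, w_n + (h/2)·k2); k4 = f(t_n + h, w_n + h·k3); w_{n+1} = w_n + (h/6)·(k1 + 2k2 + 2k3 + k4).
t=1.000000, w=-1.300000:
  k1 = f(1.000000, -1.300000) = 3.646000
  k2 = f(1.265000, -0.333810) = 3.841538
  k3 = f(1.265000, -0.281992) = 3.830138
  k4 = f(1.530000, 0.729973) = 4.015606
  w ← -1.300000 + (0.53/6)·(k1 + 2k2 + 2k3 + k4) = 0.732105
w(1.53) ≈ 0.7321

0.7321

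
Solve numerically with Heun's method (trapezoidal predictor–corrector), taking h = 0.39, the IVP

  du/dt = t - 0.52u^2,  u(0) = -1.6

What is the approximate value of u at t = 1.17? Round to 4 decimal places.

-7.6138

Heun: k1 = f(t_n, u_n); k2 = f(t_n + h, u_n + h·k1); u_{n+1} = u_n + (h/2)·(k1 + k2).
t=0.000000, u=-1.600000:
  k1 = f(0.000000, -1.600000) = -1.331200
  k2 = f(0.390000, -2.119168) = -1.945254
  u ← -1.600000 + (0.39/2)·(-1.331200 + (-1.945254)) = -2.238909
t=0.390000, u=-2.238909:
  k1 = f(0.390000, -2.238909) = -2.216610
  k2 = f(0.780000, -3.103386) = -4.228124
  u ← -2.238909 + (0.39/2)·(-2.216610 + (-4.228124)) = -3.495632
t=0.780000, u=-3.495632:
  k1 = f(0.780000, -3.495632) = -5.574109
  k2 = f(1.170000, -5.669534) = -15.544680
  u ← -3.495632 + (0.39/2)·(-5.574109 + (-15.544680)) = -7.613795
u(1.17) ≈ -7.6138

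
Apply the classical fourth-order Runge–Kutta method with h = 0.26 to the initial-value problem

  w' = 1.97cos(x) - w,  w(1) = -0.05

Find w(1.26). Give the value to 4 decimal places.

RK4: k1 = f(x_n, w_n); k2 = f(x_n + h/2, w_n + (h/2)·k1); k3 = f(x_n + h/2, w_n + (h/2)·k2); k4 = f(x_n + h, w_n + h·k3); w_{n+1} = w_n + (h/6)·(k1 + 2k2 + 2k3 + k4).
x=1.000000, w=-0.050000:
  k1 = f(1.000000, -0.050000) = 1.114396
  k2 = f(1.130000, 0.094871) = 0.745648
  k3 = f(1.130000, 0.046934) = 0.793586
  k4 = f(1.260000, 0.156332) = 0.446127
  w ← -0.050000 + (0.26/6)·(k1 + 2k2 + 2k3 + k4) = 0.151023
w(1.26) ≈ 0.1510

0.1510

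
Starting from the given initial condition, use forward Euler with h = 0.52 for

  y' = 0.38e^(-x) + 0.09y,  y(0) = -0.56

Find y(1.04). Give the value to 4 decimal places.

-0.2893

Euler: y_{n+1} = y_n + h·f(x_n, y_n).
x=0.000000, y=-0.560000: f=0.329600 → y ← -0.560000 + 0.52·0.329600 = -0.388608
x=0.520000, y=-0.388608: f=0.190943 → y ← -0.388608 + 0.52·0.190943 = -0.289318
y(1.04) ≈ -0.2893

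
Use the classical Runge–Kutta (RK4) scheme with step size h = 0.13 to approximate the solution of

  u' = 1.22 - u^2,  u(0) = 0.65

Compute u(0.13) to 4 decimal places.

0.7450

RK4: k1 = f(x_n, u_n); k2 = f(x_n + h/2, u_n + (h/2)·k1); k3 = f(x_n + h/2, u_n + (h/2)·k2); k4 = f(x_n + h, u_n + h·k3); u_{n+1} = u_n + (h/6)·(k1 + 2k2 + 2k3 + k4).
x=0.000000, u=0.650000:
  k1 = f(0.000000, 0.650000) = 0.797500
  k2 = f(0.065000, 0.701838) = 0.727424
  k3 = f(0.065000, 0.697283) = 0.733797
  k4 = f(0.130000, 0.745394) = 0.664388
  u ← 0.650000 + (0.13/6)·(k1 + 2k2 + 2k3 + k4) = 0.744994
u(0.13) ≈ 0.7450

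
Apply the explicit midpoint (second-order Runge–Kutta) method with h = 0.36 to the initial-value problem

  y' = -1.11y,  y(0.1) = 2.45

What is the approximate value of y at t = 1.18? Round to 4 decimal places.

Midpoint: k1 = f(t_n, y_n); k2 = f(t_n + h/2, y_n + (h/2)·k1); y_{n+1} = y_n + h·k2.
t=0.100000, y=2.450000:
  k1 = f(0.100000, 2.450000) = -2.719500
  k2 = f(0.280000, 1.960490) = -2.176144
  y ← 2.450000 + 0.36·(-2.176144) = 1.666588
t=0.460000, y=1.666588:
  k1 = f(0.460000, 1.666588) = -1.849913
  k2 = f(0.640000, 1.333604) = -1.480300
  y ← 1.666588 + 0.36·(-1.480300) = 1.133680
t=0.820000, y=1.133680:
  k1 = f(0.820000, 1.133680) = -1.258385
  k2 = f(1.000000, 0.907171) = -1.006960
  y ← 1.133680 + 0.36·(-1.006960) = 0.771175
y(1.18) ≈ 0.7712

0.7712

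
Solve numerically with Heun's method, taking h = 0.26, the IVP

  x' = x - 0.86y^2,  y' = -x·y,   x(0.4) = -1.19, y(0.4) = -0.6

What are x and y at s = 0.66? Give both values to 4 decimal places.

-1.6593, -0.8542

Heun on (x,y): k1 = f(s_n, state_n); k2 = f(s_n + h, state_n + h·k1); state_{n+1} = state_n + (h/2)·(k1 + k2).
0.400000: (-1.190000, -0.600000)
  k1 = (-1.499600, -0.714000)
  predictor → (-1.579896, -0.785640)
  k2 = (-2.110714, -1.241229)
  → (-1.659341, -0.854180)
(x(0.66), y(0.66)) ≈ (-1.6593, -0.8542)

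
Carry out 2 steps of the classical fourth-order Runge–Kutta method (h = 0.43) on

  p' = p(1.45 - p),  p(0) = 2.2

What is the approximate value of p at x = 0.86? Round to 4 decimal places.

RK4: k1 = f(x_n, p_n); k2 = f(x_n + h/2, p_n + (h/2)·k1); k3 = f(x_n + h/2, p_n + (h/2)·k2); k4 = f(x_n + h, p_n + h·k3); p_{n+1} = p_n + (h/6)·(k1 + 2k2 + 2k3 + k4).
x=0.000000, p=2.200000:
  k1 = f(0.000000, 2.200000) = -1.650000
  k2 = f(0.215000, 1.845250) = -0.729335
  k3 = f(0.215000, 2.043193) = -1.212008
  k4 = f(0.430000, 1.678837) = -0.384179
  p ← 2.200000 + (0.43/6)·(k1 + 2k2 + 2k3 + k4) = 1.775958
x=0.430000, p=1.775958:
  k1 = f(0.430000, 1.775958) = -0.578888
  k2 = f(0.645000, 1.651497) = -0.332772
  k3 = f(0.645000, 1.704412) = -0.433623
  k4 = f(0.860000, 1.589500) = -0.221736
  p ← 1.775958 + (0.43/6)·(k1 + 2k2 + 2k3 + k4) = 1.608730
p(0.86) ≈ 1.6087

1.6087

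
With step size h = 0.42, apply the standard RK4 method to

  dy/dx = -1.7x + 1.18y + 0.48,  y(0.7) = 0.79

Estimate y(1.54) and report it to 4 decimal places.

0.2514

RK4: k1 = f(x_n, y_n); k2 = f(x_n + h/2, y_n + (h/2)·k1); k3 = f(x_n + h/2, y_n + (h/2)·k2); k4 = f(x_n + h, y_n + h·k3); y_{n+1} = y_n + (h/6)·(k1 + 2k2 + 2k3 + k4).
x=0.700000, y=0.790000:
  k1 = f(0.700000, 0.790000) = 0.222200
  k2 = f(0.910000, 0.836662) = -0.079739
  k3 = f(0.910000, 0.773255) = -0.154559
  k4 = f(1.120000, 0.725085) = -0.568400
  y ← 0.790000 + (0.42/6)·(k1 + 2k2 + 2k3 + k4) = 0.732964
x=1.120000, y=0.732964:
  k1 = f(1.120000, 0.732964) = -0.559102
  k2 = f(1.330000, 0.615553) = -1.054648
  k3 = f(1.330000, 0.511488) = -1.177444
  k4 = f(1.540000, 0.238438) = -1.856643
  y ← 0.732964 + (0.42/6)·(k1 + 2k2 + 2k3 + k4) = 0.251369
y(1.54) ≈ 0.2514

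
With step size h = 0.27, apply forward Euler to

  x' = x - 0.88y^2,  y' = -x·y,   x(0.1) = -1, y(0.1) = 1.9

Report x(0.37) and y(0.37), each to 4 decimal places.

-2.1277, 2.4130

Euler on (x,y): x_{n+1} = x_n + h·x', y_{n+1} = y_n + h·y'.
0.100000: (-1.000000, 1.900000); f=(-4.176800, 1.900000) → (-2.127736, 2.413000)
(x(0.37), y(0.37)) ≈ (-2.1277, 2.4130)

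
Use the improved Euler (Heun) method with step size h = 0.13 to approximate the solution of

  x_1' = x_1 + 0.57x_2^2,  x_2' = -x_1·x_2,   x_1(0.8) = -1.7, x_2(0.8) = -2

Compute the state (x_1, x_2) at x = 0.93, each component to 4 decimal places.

-1.5470, -2.4789

Heun on (x_1,x_2): k1 = f(x_n, state_n); k2 = f(x_n + h, state_n + h·k1); state_{n+1} = state_n + (h/2)·(k1 + k2).
0.800000: (-1.700000, -2.000000)
  k1 = (0.580000, -3.400000)
  predictor → (-1.624600, -2.442000)
  k2 = (1.774517, -3.967273)
  → (-1.546956, -2.478873)
(x_1(0.93), x_2(0.93)) ≈ (-1.5470, -2.4789)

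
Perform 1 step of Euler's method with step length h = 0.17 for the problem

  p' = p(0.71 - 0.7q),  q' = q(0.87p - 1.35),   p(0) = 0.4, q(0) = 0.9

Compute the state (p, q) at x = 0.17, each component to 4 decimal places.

0.4054, 0.7467

Euler on (p,q): p_{n+1} = p_n + h·p', q_{n+1} = q_n + h·q'.
0.000000: (0.400000, 0.900000); f=(0.032000, -0.901800) → (0.405440, 0.746694)
(p(0.17), q(0.17)) ≈ (0.4054, 0.7467)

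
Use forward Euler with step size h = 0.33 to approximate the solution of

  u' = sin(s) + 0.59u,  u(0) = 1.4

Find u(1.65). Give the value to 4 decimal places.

4.5278

Euler: u_{n+1} = u_n + h·f(s_n, u_n).
s=0.000000, u=1.400000: f=0.826000 → u ← 1.400000 + 0.33·0.826000 = 1.672580
s=0.330000, u=1.672580: f=1.310865 → u ← 1.672580 + 0.33·1.310865 = 2.105166
s=0.660000, u=2.105166: f=1.855165 → u ← 2.105166 + 0.33·1.855165 = 2.717370
s=0.990000, u=2.717370: f=2.439274 → u ← 2.717370 + 0.33·2.439274 = 3.522330
s=1.320000, u=3.522330: f=3.046890 → u ← 3.522330 + 0.33·3.046890 = 4.527804
u(1.65) ≈ 4.5278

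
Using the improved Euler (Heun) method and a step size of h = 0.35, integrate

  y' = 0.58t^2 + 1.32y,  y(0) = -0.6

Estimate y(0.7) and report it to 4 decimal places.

-1.3891

Heun: k1 = f(t_n, y_n); k2 = f(t_n + h, y_n + h·k1); y_{n+1} = y_n + (h/2)·(k1 + k2).
t=0.000000, y=-0.600000:
  k1 = f(0.000000, -0.600000) = -0.792000
  k2 = f(0.350000, -0.877200) = -1.086854
  y ← -0.600000 + (0.35/2)·(-0.792000 + (-1.086854)) = -0.928799
t=0.350000, y=-0.928799:
  k1 = f(0.350000, -0.928799) = -1.154965
  k2 = f(0.700000, -1.333037) = -1.475409
  y ← -0.928799 + (0.35/2)·(-1.154965 + (-1.475409)) = -1.389115
y(0.7) ≈ -1.3891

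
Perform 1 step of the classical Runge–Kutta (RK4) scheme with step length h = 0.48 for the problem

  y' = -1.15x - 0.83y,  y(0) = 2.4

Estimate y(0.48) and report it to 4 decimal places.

RK4: k1 = f(x_n, y_n); k2 = f(x_n + h/2, y_n + (h/2)·k1); k3 = f(x_n + h/2, y_n + (h/2)·k2); k4 = f(x_n + h, y_n + h·k3); y_{n+1} = y_n + (h/6)·(k1 + 2k2 + 2k3 + k4).
x=0.000000, y=2.400000:
  k1 = f(0.000000, 2.400000) = -1.992000
  k2 = f(0.240000, 1.921920) = -1.871194
  k3 = f(0.240000, 1.950914) = -1.895258
  k4 = f(0.480000, 1.490276) = -1.788929
  y ← 2.400000 + (0.48/6)·(k1 + 2k2 + 2k3 + k4) = 1.494893
y(0.48) ≈ 1.4949

1.4949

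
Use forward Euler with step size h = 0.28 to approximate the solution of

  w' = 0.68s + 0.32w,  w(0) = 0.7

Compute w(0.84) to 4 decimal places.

1.0702

Euler: w_{n+1} = w_n + h·f(s_n, w_n).
s=0.000000, w=0.700000: f=0.224000 → w ← 0.700000 + 0.28·0.224000 = 0.762720
s=0.280000, w=0.762720: f=0.434470 → w ← 0.762720 + 0.28·0.434470 = 0.884372
s=0.560000, w=0.884372: f=0.663799 → w ← 0.884372 + 0.28·0.663799 = 1.070235
w(0.84) ≈ 1.0702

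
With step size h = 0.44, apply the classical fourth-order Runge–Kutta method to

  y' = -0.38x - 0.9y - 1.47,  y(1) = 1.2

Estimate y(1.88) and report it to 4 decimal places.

-0.6956

RK4: k1 = f(x_n, y_n); k2 = f(x_n + h/2, y_n + (h/2)·k1); k3 = f(x_n + h/2, y_n + (h/2)·k2); k4 = f(x_n + h, y_n + h·k3); y_{n+1} = y_n + (h/6)·(k1 + 2k2 + 2k3 + k4).
x=1.000000, y=1.200000:
  k1 = f(1.000000, 1.200000) = -2.930000
  k2 = f(1.220000, 0.555400) = -2.433460
  k3 = f(1.220000, 0.664639) = -2.531775
  k4 = f(1.440000, 0.086019) = -2.094617
  y ← 1.200000 + (0.44/6)·(k1 + 2k2 + 2k3 + k4) = 0.103294
x=1.440000, y=0.103294:
  k1 = f(1.440000, 0.103294) = -2.110164
  k2 = f(1.660000, -0.360943) = -1.775952
  k3 = f(1.660000, -0.287416) = -1.842126
  k4 = f(1.880000, -0.707242) = -1.547882
  y ← 0.103294 + (0.44/6)·(k1 + 2k2 + 2k3 + k4) = -0.695615
y(1.88) ≈ -0.6956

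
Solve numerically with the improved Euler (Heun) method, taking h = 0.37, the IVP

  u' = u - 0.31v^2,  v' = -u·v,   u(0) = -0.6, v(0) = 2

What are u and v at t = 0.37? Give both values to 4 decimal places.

Heun on (u,v): k1 = f(t_n, state_n); k2 = f(t_n + h, state_n + h·k1); state_{n+1} = state_n + (h/2)·(k1 + k2).
0.000000: (-0.600000, 2.000000)
  k1 = (-1.840000, 1.200000)
  predictor → (-1.280800, 2.444000)
  k2 = (-3.132472, 3.130275)
  → (-1.519907, 2.801101)
(u(0.37), v(0.37)) ≈ (-1.5199, 2.8011)

-1.5199, 2.8011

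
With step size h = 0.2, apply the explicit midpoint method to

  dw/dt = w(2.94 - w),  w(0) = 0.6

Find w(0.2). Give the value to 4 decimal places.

Midpoint: k1 = f(t_n, w_n); k2 = f(t_n + h/2, w_n + (h/2)·k1); w_{n+1} = w_n + h·k2.
t=0.000000, w=0.600000:
  k1 = f(0.000000, 0.600000) = 1.404000
  k2 = f(0.100000, 0.740400) = 1.628584
  w ← 0.600000 + 0.2·1.628584 = 0.925717
w(0.2) ≈ 0.9257

0.9257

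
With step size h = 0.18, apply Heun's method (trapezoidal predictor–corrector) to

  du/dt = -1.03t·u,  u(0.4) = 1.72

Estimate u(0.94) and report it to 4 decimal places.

1.1858

Heun: k1 = f(t_n, u_n); k2 = f(t_n + h, u_n + h·k1); u_{n+1} = u_n + (h/2)·(k1 + k2).
t=0.400000, u=1.720000:
  k1 = f(0.400000, 1.720000) = -0.708640
  k2 = f(0.580000, 1.592445) = -0.951327
  u ← 1.720000 + (0.18/2)·(-0.708640 + (-0.951327)) = 1.570603
t=0.580000, u=1.570603:
  k1 = f(0.580000, 1.570603) = -0.938278
  k2 = f(0.760000, 1.401713) = -1.097261
  u ← 1.570603 + (0.18/2)·(-0.938278 + (-1.097261)) = 1.387404
t=0.760000, u=1.387404:
  k1 = f(0.760000, 1.387404) = -1.086060
  k2 = f(0.940000, 1.191914) = -1.154011
  u ← 1.387404 + (0.18/2)·(-1.086060 + (-1.154011)) = 1.185798
u(0.94) ≈ 1.1858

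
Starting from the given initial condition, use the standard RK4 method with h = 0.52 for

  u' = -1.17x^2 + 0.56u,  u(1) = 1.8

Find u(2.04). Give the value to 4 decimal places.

RK4: k1 = f(x_n, u_n); k2 = f(x_n + h/2, u_n + (h/2)·k1); k3 = f(x_n + h/2, u_n + (h/2)·k2); k4 = f(x_n + h, u_n + h·k3); u_{n+1} = u_n + (h/6)·(k1 + 2k2 + 2k3 + k4).
x=1.000000, u=1.800000:
  k1 = f(1.000000, 1.800000) = -0.162000
  k2 = f(1.260000, 1.757880) = -0.873079
  k3 = f(1.260000, 1.572999) = -0.976612
  k4 = f(1.520000, 1.292162) = -1.979558
  u ← 1.800000 + (0.52/6)·(k1 + 2k2 + 2k3 + k4) = 1.293785
x=1.520000, u=1.293785:
  k1 = f(1.520000, 1.293785) = -1.978648
  k2 = f(1.780000, 0.779337) = -3.270600
  k3 = f(1.780000, 0.443429) = -3.458708
  k4 = f(2.040000, -0.504743) = -5.151728
  u ← 1.293785 + (0.52/6)·(k1 + 2k2 + 2k3 + k4) = -0.490594
u(2.04) ≈ -0.4906

-0.4906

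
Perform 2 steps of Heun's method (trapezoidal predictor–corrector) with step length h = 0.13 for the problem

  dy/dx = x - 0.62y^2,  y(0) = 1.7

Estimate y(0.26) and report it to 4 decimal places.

1.3670

Heun: k1 = f(x_n, y_n); k2 = f(x_n + h, y_n + h·k1); y_{n+1} = y_n + (h/2)·(k1 + k2).
x=0.000000, y=1.700000:
  k1 = f(0.000000, 1.700000) = -1.791800
  k2 = f(0.130000, 1.467066) = -1.204415
  y ← 1.700000 + (0.13/2)·(-1.791800 + (-1.204415)) = 1.505246
x=0.130000, y=1.505246:
  k1 = f(0.130000, 1.505246) = -1.274775
  k2 = f(0.260000, 1.339525) = -0.852483
  y ← 1.505246 + (0.13/2)·(-1.274775 + (-0.852483)) = 1.366974
y(0.26) ≈ 1.3670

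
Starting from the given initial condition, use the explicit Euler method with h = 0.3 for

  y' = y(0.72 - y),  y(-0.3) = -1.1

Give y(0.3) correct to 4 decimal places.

Euler: y_{n+1} = y_n + h·f(t_n, y_n).
t=-0.300000, y=-1.100000: f=-2.002000 → y ← -1.100000 + 0.3·(-2.002000) = -1.700600
t=0.000000, y=-1.700600: f=-4.116472 → y ← -1.700600 + 0.3·(-4.116472) = -2.935542
y(0.3) ≈ -2.9355

-2.9355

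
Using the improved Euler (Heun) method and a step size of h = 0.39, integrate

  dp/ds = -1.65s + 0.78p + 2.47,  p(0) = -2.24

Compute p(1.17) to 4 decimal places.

Heun: k1 = f(s_n, p_n); k2 = f(s_n + h, p_n + h·k1); p_{n+1} = p_n + (h/2)·(k1 + k2).
s=0.000000, p=-2.240000:
  k1 = f(0.000000, -2.240000) = 0.722800
  k2 = f(0.390000, -1.958108) = 0.299176
  p ← -2.240000 + (0.39/2)·(0.722800 + 0.299176) = -2.040715
s=0.390000, p=-2.040715:
  k1 = f(0.390000, -2.040715) = 0.234743
  k2 = f(0.780000, -1.949165) = -0.337349
  p ← -2.040715 + (0.39/2)·(0.234743 + (-0.337349)) = -2.060723
s=0.780000, p=-2.060723:
  k1 = f(0.780000, -2.060723) = -0.424364
  k2 = f(1.170000, -2.226225) = -1.196955
  p ← -2.060723 + (0.39/2)·(-0.424364 + (-1.196955)) = -2.376880
p(1.17) ≈ -2.3769

-2.3769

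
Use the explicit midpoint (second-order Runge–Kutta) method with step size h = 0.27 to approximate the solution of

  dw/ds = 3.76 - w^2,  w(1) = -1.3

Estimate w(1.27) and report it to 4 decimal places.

-0.5660

Midpoint: k1 = f(s_n, w_n); k2 = f(s_n + h/2, w_n + (h/2)·k1); w_{n+1} = w_n + h·k2.
s=1.000000, w=-1.300000:
  k1 = f(1.000000, -1.300000) = 2.070000
  k2 = f(1.135000, -1.020550) = 2.718478
  w ← -1.300000 + 0.27·2.718478 = -0.566011
w(1.27) ≈ -0.5660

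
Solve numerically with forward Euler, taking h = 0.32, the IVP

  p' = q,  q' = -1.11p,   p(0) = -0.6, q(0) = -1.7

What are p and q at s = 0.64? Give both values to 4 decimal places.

-1.6198, -1.0805

Euler on (p,q): p_{n+1} = p_n + h·p', q_{n+1} = q_n + h·q'.
0.000000: (-0.600000, -1.700000); f=(-1.700000, 0.666000) → (-1.144000, -1.486880)
0.320000: (-1.144000, -1.486880); f=(-1.486880, 1.269840) → (-1.619802, -1.080531)
(p(0.64), q(0.64)) ≈ (-1.6198, -1.0805)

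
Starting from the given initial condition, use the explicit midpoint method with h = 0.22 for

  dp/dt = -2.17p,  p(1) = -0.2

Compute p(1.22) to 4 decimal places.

Midpoint: k1 = f(t_n, p_n); k2 = f(t_n + h/2, p_n + (h/2)·k1); p_{n+1} = p_n + h·k2.
t=1.000000, p=-0.200000:
  k1 = f(1.000000, -0.200000) = 0.434000
  k2 = f(1.110000, -0.152260) = 0.330404
  p ← -0.200000 + 0.22·0.330404 = -0.127311
p(1.22) ≈ -0.1273

-0.1273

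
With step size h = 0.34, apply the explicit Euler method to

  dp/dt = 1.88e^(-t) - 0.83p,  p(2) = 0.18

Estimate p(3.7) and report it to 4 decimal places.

Euler: p_{n+1} = p_n + h·f(t_n, p_n).
t=2.000000, p=0.180000: f=0.105030 → p ← 0.180000 + 0.34·0.105030 = 0.215710
t=2.340000, p=0.215710: f=0.002056 → p ← 0.215710 + 0.34·0.002056 = 0.216409
t=2.680000, p=0.216409: f=-0.050721 → p ← 0.216409 + 0.34·(-0.050721) = 0.199164
t=3.020000, p=0.199164: f=-0.073560 → p ← 0.199164 + 0.34·(-0.073560) = 0.174154
t=3.360000, p=0.174154: f=-0.079245 → p ← 0.174154 + 0.34·(-0.079245) = 0.147210
p(3.7) ≈ 0.1472

0.1472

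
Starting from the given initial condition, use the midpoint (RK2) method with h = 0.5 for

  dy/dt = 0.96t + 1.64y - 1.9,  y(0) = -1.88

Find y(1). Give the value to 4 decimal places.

Midpoint: k1 = f(t_n, y_n); k2 = f(t_n + h/2, y_n + (h/2)·k1); y_{n+1} = y_n + h·k2.
t=0.000000, y=-1.880000:
  k1 = f(0.000000, -1.880000) = -4.983200
  k2 = f(0.250000, -3.125800) = -6.786312
  y ← -1.880000 + 0.5·(-6.786312) = -5.273156
t=0.500000, y=-5.273156:
  k1 = f(0.500000, -5.273156) = -10.067976
  k2 = f(0.750000, -7.790150) = -13.955846
  y ← -5.273156 + 0.5·(-13.955846) = -12.251079
y(1) ≈ -12.2511

-12.2511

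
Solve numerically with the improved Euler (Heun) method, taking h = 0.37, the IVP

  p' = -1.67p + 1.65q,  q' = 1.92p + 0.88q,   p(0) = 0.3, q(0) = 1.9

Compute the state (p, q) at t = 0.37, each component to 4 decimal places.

1.2274, 3.2133

Heun on (p,q): k1 = f(t_n, state_n); k2 = f(t_n + h, state_n + h·k1); state_{n+1} = state_n + (h/2)·(k1 + k2).
0.000000: (0.300000, 1.900000)
  k1 = (2.634000, 2.248000)
  predictor → (1.274580, 2.731760)
  k2 = (2.378855, 4.851142)
  → (1.227378, 3.213341)
(p(0.37), q(0.37)) ≈ (1.2274, 3.2133)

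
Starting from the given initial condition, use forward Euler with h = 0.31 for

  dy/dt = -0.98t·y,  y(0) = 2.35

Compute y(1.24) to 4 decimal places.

Euler: y_{n+1} = y_n + h·f(t_n, y_n).
t=0.000000, y=2.350000: f=0.000000 → y ← 2.350000 + 0.31·0.000000 = 2.350000
t=0.310000, y=2.350000: f=-0.713930 → y ← 2.350000 + 0.31·(-0.713930) = 2.128682
t=0.620000, y=2.128682: f=-1.293387 → y ← 2.128682 + 0.31·(-1.293387) = 1.727732
t=0.930000, y=1.727732: f=-1.574655 → y ← 1.727732 + 0.31·(-1.574655) = 1.239589
y(1.24) ≈ 1.2396

1.2396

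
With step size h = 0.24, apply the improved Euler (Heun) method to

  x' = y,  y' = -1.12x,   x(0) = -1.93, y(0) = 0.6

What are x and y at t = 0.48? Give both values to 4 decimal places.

-1.4043, 1.5273

Heun on (x,y): k1 = f(t_n, state_n); k2 = f(t_n + h, state_n + h·k1); state_{n+1} = state_n + (h/2)·(k1 + k2).
0.000000: (-1.930000, 0.600000)
  k1 = (0.600000, 2.161600)
  predictor → (-1.786000, 1.118784)
  k2 = (1.118784, 2.000320)
  → (-1.723746, 1.099430)
0.240000: (-1.723746, 1.099430)
  k1 = (1.099430, 1.930595)
  predictor → (-1.459883, 1.562773)
  k2 = (1.562773, 1.635069)
  → (-1.404281, 1.527310)
(x(0.48), y(0.48)) ≈ (-1.4043, 1.5273)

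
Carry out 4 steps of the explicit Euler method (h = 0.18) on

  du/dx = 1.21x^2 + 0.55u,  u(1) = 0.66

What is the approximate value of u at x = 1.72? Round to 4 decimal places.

Euler: u_{n+1} = u_n + h·f(x_n, u_n).
x=1.000000, u=0.660000: f=1.573000 → u ← 0.660000 + 0.18·1.573000 = 0.943140
x=1.180000, u=0.943140: f=2.203531 → u ← 0.943140 + 0.18·2.203531 = 1.339776
x=1.360000, u=1.339776: f=2.974893 → u ← 1.339776 + 0.18·2.974893 = 1.875256
x=1.540000, u=1.875256: f=3.901027 → u ← 1.875256 + 0.18·3.901027 = 2.577441
u(1.72) ≈ 2.5774

2.5774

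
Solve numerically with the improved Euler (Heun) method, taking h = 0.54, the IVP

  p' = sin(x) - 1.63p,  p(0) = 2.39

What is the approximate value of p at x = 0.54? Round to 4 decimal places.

Heun: k1 = f(x_n, p_n); k2 = f(x_n + h, p_n + h·k1); p_{n+1} = p_n + (h/2)·(k1 + k2).
x=0.000000, p=2.390000:
  k1 = f(0.000000, 2.390000) = -3.895700
  k2 = f(0.540000, 0.286322) = 0.047431
  p ← 2.390000 + (0.54/2)·(-3.895700 + 0.047431) = 1.350967
p(0.54) ≈ 1.3510

1.3510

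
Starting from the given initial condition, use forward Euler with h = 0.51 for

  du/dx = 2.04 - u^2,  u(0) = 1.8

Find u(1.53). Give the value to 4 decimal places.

Euler: u_{n+1} = u_n + h·f(x_n, u_n).
x=0.000000, u=1.800000: f=-1.200000 → u ← 1.800000 + 0.51·(-1.200000) = 1.188000
x=0.510000, u=1.188000: f=0.628656 → u ← 1.188000 + 0.51·0.628656 = 1.508615
x=1.020000, u=1.508615: f=-0.235918 → u ← 1.508615 + 0.51·(-0.235918) = 1.388296
u(1.53) ≈ 1.3883

1.3883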